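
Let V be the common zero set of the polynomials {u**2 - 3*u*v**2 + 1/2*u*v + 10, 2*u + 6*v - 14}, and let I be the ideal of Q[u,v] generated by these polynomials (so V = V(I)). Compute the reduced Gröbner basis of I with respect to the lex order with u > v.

G = {u + 3*v - 7, v**3 - 3/2*v**2 - 77/18*v + 59/9}

Buchberger's algorithm terminates because the ascending chain of leading-term ideals stabilizes.

f_1 = u**2 - 3*u*v**2 + 1/2*u*v + 10, LT = u**2.
f_2 = 2*u + 6*v - 14, LT = u.

S(f_1,f_2): lcm = u**2. S = -3*u*v**2 - 5/2*u*v + 7*u + 10.
  reduce S modulo (f_1, f_2):
  remainder 9*v**3 - 27/2*v**2 - 77/2*v + 59 ≠ 0; add g_3 = 9*v**3 - 27/2*v**2 - 77/2*v + 59 to the basis.

The other S-polynomials (S(f_1,g_3), S(f_2,g_3)) all reduce to 0 modulo the current basis, so we have a Gröbner basis.
Inter-reduce: drop elements whose leading term is divisible by another's, tail-reduce, and make monic.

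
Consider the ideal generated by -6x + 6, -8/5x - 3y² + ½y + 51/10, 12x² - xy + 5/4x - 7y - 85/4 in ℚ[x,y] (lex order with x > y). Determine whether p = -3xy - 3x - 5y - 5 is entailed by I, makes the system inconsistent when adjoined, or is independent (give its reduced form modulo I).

-3xy - 3x - 5y - 5 lies in I (it reduces to 0).

First compute the reduced Gröbner basis of I by Buchberger's algorithm.
f_1 = -6x + 6, LT = x.
f_2 = -8/5x - 3y² + ½y + 51/10, LT = x.
f_3 = 12x² - xy + 5/4x - 7y - 85/4, LT = x².

S(f_1,f_2): lcm = x. S = -15/8y² + 5/16y + 35/16.
  leading term y²: no divisor's leading term divides it; move -15/8y² to the remainder.
  leading term y: no divisor's leading term divides it; move 5/16y to the remainder.
  leading term 1: no divisor's leading term divides it; move 35/16 to the remainder.
  remainder -15/8y² + 5/16y + 35/16 ≠ 0; add h_4 = -15/8y² + 5/16y + 35/16 to the basis.

S(f_1,f_3): lcm = x². S = 1/12xy - 53/48x + 7/12y + 85/48.
  leading term xy: subtract (-1/72y)·f_1 from 1/12xy - 53/48x + 7/12y + 85/48 → -53/48x + ⅔y + 85/48
  leading term x: subtract (53/288)·f_1 from -53/48x + ⅔y + 85/48 → ⅔y + ⅔
  leading term y: no divisor's leading term divides it; move ⅔y to the remainder.
  leading term 1: no divisor's leading term divides it; move ⅔ to the remainder.
  remainder ⅔y + ⅔ ≠ 0; add h_5 = ⅔y + ⅔ to the basis.

The other S-polynomials (S(f_2,f_3), S(f_1,h_4), S(f_2,h_4), S(f_3,h_4), S(f_1,h_5), S(f_2,h_5), S(f_3,h_5), S(h_4,h_5)) all reduce to 0 modulo the current basis, so we have a Gröbner basis.
Inter-reduce: drop elements whose leading term is divisible by another's, tail-reduce, and make monic.
Reduced Gröbner basis: {x - 1, y + 1}.
Label its elements g_1 = x - 1, g_2 = y + 1.

Reduce p = -3xy - 3x - 5y - 5 modulo G:
  leading term xy: subtract (-3y)·g_1 from -3xy - 3x - 5y - 5 → -3x - 8y - 5
  leading term x: subtract (-3)·g_1 from -3x - 8y - 5 → -8y - 8
  leading term y: subtract (-8)·g_2 from -8y - 8 → 0
  normal form = 0.
Since the normal form is 0, p ∈ I.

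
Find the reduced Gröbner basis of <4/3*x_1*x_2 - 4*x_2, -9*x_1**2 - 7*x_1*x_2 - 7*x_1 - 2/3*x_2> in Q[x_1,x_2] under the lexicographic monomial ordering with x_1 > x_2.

The reduced Gröbner basis is the canonical form of the ideal for this ordering.

f_1 = 4/3*x_1*x_2 - 4*x_2, LT = x_1*x_2.
f_2 = -9*x_1**2 - 7*x_1*x_2 - 7*x_1 - 2/3*x_2, LT = x_1**2.

S(f_1,f_2): lcm = x_1**2*x_2. S = -7/9*x_1*x_2**2 - 34/9*x_1*x_2 - 2/27*x_2**2.
  leading term x_1*x_2**2: subtract (-7/12*x_2)·f_1 from -7/9*x_1*x_2**2 - 34/9*x_1*x_2 - 2/27*x_2**2 → -34/9*x_1*x_2 - 65/27*x_2**2
  leading term x_1*x_2: subtract (-17/6)·f_1 from -34/9*x_1*x_2 - 65/27*x_2**2 → -65/27*x_2**2 - 34/3*x_2
  leading term x_2**2: no divisor's leading term divides it; move -65/27*x_2**2 to the remainder.
  leading term x_2: no divisor's leading term divides it; move -34/3*x_2 to the remainder.
  remainder -65/27*x_2**2 - 34/3*x_2 ≠ 0; add g_3 = -65/27*x_2**2 - 34/3*x_2 to the basis.

The other S-polynomials (S(f_1,g_3), S(f_2,g_3)) all reduce to 0 modulo the current basis, so we have a Gröbner basis.

G = {x_1**2 + 7/9*x_1 + 65/27*x_2, x_1*x_2 - 3*x_2, x_2**2 + 306/65*x_2}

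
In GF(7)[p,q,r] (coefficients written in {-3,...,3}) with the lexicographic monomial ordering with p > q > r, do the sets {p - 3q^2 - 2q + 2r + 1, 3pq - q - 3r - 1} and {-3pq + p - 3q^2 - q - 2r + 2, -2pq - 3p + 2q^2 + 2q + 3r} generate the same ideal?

Two ideals are equal iff their reduced Gröbner bases coincide (the reduced basis is unique for a fixed ordering).
Buchberger on the first generating set:
f_1 = p - 3q^2 - 2q + 2r + 1, LT = p.
f_2 = 3pq - q - 3r - 1, LT = pq.

S(f_1,f_2): lcm = pq. S = -3q^3 - 2q^2 + 2qr - q + r - 2.
  leading term q^3: no divisor's leading term divides it; move -3q^3 to the remainder.
  leading term q^2: no divisor's leading term divides it; move -2q^2 to the remainder.
  leading term qr: no divisor's leading term divides it; move 2qr to the remainder.
  leading term q: no divisor's leading term divides it; move -q to the remainder.
  leading term r: no divisor's leading term divides it; move r to the remainder.
  leading term 1: no divisor's leading term divides it; move -2 to the remainder.
  remainder -3q^3 - 2q^2 + 2qr - q + r - 2 ≠ 0; add g_3 = -3q^3 - 2q^2 + 2qr - q + r - 2 to the basis.

S(f_1,g_3): leading monomials are coprime, so the S-polynomial reduces to 0 (Buchberger's first criterion).
S(f_2,g_3): lcm = pq^3. S = -3pq^2 + 3pqr + 2pq - 2pr - 3p + 2q^3 - q^2r + 2q^2.
  leading term pq^2: subtract (-3q^2)·f_1 from -3pq^2 + 3pqr + 2pq - 2pr - 3p + 2q^3 - q^2r + 2q^2 → 3pqr + 2pq - 2pr - 3p - 2q^4 + 3q^3 - 2q^2r - 2q^2
  leading term pqr: subtract (3qr)·f_1 from 3pqr + 2pq - 2pr - 3p - 2q^4 + 3q^3 - 2q^2r - 2q^2 → 2pq - 2pr - 3p - 2q^4 + 2q^3r + 3q^3 - 3q^2r - 2q^2 + qr^2 - 3qr
  leading term pq: subtract (2q)·f_1 from 2pq - 2pr - 3p - 2q^4 + 2q^3r + 3q^3 - 3q^2r - 2q^2 + qr^2 - 3qr → -2pr - 3p - 2q^4 + 2q^3r + 2q^3 - 3q^2r + 2q^2 + qr^2 - 2q
  leading term pr: subtract (-2r)·f_1 from -2pr - 3p - 2q^4 + 2q^3r + 2q^3 - 3q^2r + 2q^2 + qr^2 - 2q → -3p - 2q^4 + 2q^3r + 2q^3 - 2q^2r + 2q^2 + qr^2 + 3qr - 2q - 3r^2 + 2r
  leading term p: subtract (-3)·f_1 from -3p - 2q^4 + 2q^3r + 2q^3 - 2q^2r + 2q^2 + qr^2 + 3qr - 2q - 3r^2 + 2r → -2q^4 + 2q^3r + 2q^3 - 2q^2r + qr^2 + 3qr - q - 3r^2 + r + 3
  leading term q^4: subtract (3q)·g_3 from -2q^4 + 2q^3r + 2q^3 - 2q^2r + qr^2 + 3qr - q - 3r^2 + r + 3 → 2q^3r + q^3 - q^2r + 3q^2 + qr^2 - 2q - 3r^2 + r + 3
  leading term q^3r: subtract (-3r)·g_3 from 2q^3r + q^3 - q^2r + 3q^2 + qr^2 - 2q - 3r^2 + r + 3 → q^3 + 3q^2 - 3qr - 2q + 2r + 3
  leading term q^3: subtract (2)·g_3 from q^3 + 3q^2 - 3qr - 2q + 2r + 3 → 0
  remainder 0.

Every S-polynomial of the final basis reduces to 0, so we have a Gröbner basis.
Inter-reduce: drop elements whose leading term is divisible by another's, tail-reduce, and make monic.
Reduced Gröbner basis: {p - 3q^2 - 2q + 2r + 1, q^3 + 3q^2 - 3qr - 2q + 2r + 3}.

Buchberger on the second generating set:
h_1 = -3pq + p - 3q^2 - q - 2r + 2, LT = pq.
h_2 = -2pq - 3p + 2q^2 + 2q + 3r, LT = pq.

S(h_1,h_2): lcm = pq. S = -3p + 2q^2 - q + r - 3.
  leading term p: no divisor's leading term divides it; move -3p to the remainder.
  leading term q^2: no divisor's leading term divides it; move 2q^2 to the remainder.
  leading term q: no divisor's leading term divides it; move -q to the remainder.
  leading term r: no divisor's leading term divides it; move r to the remainder.
  leading term 1: no divisor's leading term divides it; move -3 to the remainder.
  remainder -3p + 2q^2 - q + r - 3 ≠ 0; add k_3 = -3p + 2q^2 - q + r - 3 to the basis.

S(h_1,k_3): lcm = pq. S = 2p + 3q^3 + 3q^2 - 2qr - 3q + 3r - 3.
  leading term p: subtract (-3)·k_3 from 2p + 3q^3 + 3q^2 - 2qr - 3q + 3r - 3 → 3q^3 + 2q^2 - 2qr + q - r + 2
  leading term q^3: no divisor's leading term divides it; move 3q^3 to the remainder.
  leading term q^2: no divisor's leading term divides it; move 2q^2 to the remainder.
  leading term qr: no divisor's leading term divides it; move -2qr to the remainder.
  leading term q: no divisor's leading term divides it; move q to the remainder.
  leading term r: no divisor's leading term divides it; move -r to the remainder.
  leading term 1: no divisor's leading term divides it; move 2 to the remainder.
  remainder 3q^3 + 2q^2 - 2qr + q - r + 2 ≠ 0; add k_4 = 3q^3 + 2q^2 - 2qr + q - r + 2 to the basis.

S(h_2,k_3): lcm = pq. S = -2p + 3q^3 + q^2 - 2qr - 2q + 2r.
  leading term p: subtract (3)·k_3 from -2p + 3q^3 + q^2 - 2qr - 2q + 2r → 3q^3 + 2q^2 - 2qr + q - r + 2
  leading term q^3: subtract (1)·k_4 from 3q^3 + 2q^2 - 2qr + q - r + 2 → 0
  remainder 0.

S(h_1,k_4): lcm = pq^3. S = -pq^2 + 3pqr + 2pq - 2pr - 3p + q^4 - 2q^3 + 3q^2r - 3q^2.
  leading term pq^2: subtract (-2q)·h_1 from -pq^2 + 3pqr + 2pq - 2pr - 3p + q^4 - 2q^3 + 3q^2r - 3q^2 → 3pqr - 3pq - 2pr - 3p + q^4 - q^3 + 3q^2r + 2q^2 + 3qr - 3q
  leading term pqr: subtract (-r)·h_1 from 3pqr - 3pq - 2pr - 3p + q^4 - q^3 + 3q^2r + 2q^2 + 3qr - 3q → -3pq - pr - 3p + q^4 - q^3 + 2q^2 + 2qr - 3q - 2r^2 + 2r
  leading term pq: subtract (1)·h_1 from -3pq - pr - 3p + q^4 - q^3 + 2q^2 + 2qr - 3q - 2r^2 + 2r → -pr + 3p + q^4 - q^3 - 2q^2 + 2qr - 2q - 2r^2 - 3r - 2
  leading term pr: subtract (-2r)·k_3 from -pr + 3p + q^4 - q^3 - 2q^2 + 2qr - 2q - 2r^2 - 3r - 2 → 3p + q^4 - q^3 - 3q^2r - 2q^2 - 2q - 2r - 2
  leading term p: subtract (-1)·k_3 from 3p + q^4 - q^3 - 3q^2r - 2q^2 - 2q - 2r - 2 → q^4 - q^3 - 3q^2r - 3q - r + 2
  leading term q^4: subtract (-2q)·k_4 from q^4 - q^3 - 3q^2r - 3q - r + 2 → 3q^3 + 2q^2 - 2qr + q - r + 2
  leading term q^3: subtract (1)·k_4 from 3q^3 + 2q^2 - 2qr + q - r + 2 → 0
  remainder 0.

S(h_2,k_4): lcm = pq^3. S = 2pq^2 + 3pqr + 2pq - 2pr - 3p - q^4 - q^3 + 2q^2r.
  leading term pq^2: subtract (-3q)·h_1 from 2pq^2 + 3pqr + 2pq - 2pr - 3p - q^4 - q^3 + 2q^2r → 3pqr - 2pq - 2pr - 3p - q^4 - 3q^3 + 2q^2r - 3q^2 + qr - q
  leading term pqr: subtract (-r)·h_1 from 3pqr - 2pq - 2pr - 3p - q^4 - 3q^3 + 2q^2r - 3q^2 + qr - q → -2pq - pr - 3p - q^4 - 3q^3 - q^2r - 3q^2 - q - 2r^2 + 2r
  leading term pq: subtract (3)·h_1 from -2pq - pr - 3p - q^4 - 3q^3 - q^2r - 3q^2 - q - 2r^2 + 2r → -pr + p - q^4 - 3q^3 - q^2r - q^2 + 2q - 2r^2 + r + 1
  leading term pr: subtract (-2r)·k_3 from -pr + p - q^4 - 3q^3 - q^2r - q^2 + 2q - 2r^2 + r + 1 → p - q^4 - 3q^3 + 3q^2r - q^2 - 2qr + 2q + 2r + 1
  leading term p: subtract (2)·k_3 from p - q^4 - 3q^3 + 3q^2r - q^2 - 2qr + 2q + 2r + 1 → -q^4 - 3q^3 + 3q^2r + 2q^2 - 2qr - 3q
  leading term q^4: subtract (2q)·k_4 from -q^4 - 3q^3 + 3q^2r + 2q^2 - 2qr - 3q → 0
  remainder 0.

S(k_3,k_4): leading monomials are coprime, so the S-polynomial reduces to 0 (Buchberger's first criterion).
Every S-polynomial of the final basis reduces to 0, so we have a Gröbner basis.
Inter-reduce: drop elements whose leading term is divisible by another's, tail-reduce, and make monic.
Reduced Gröbner basis: {p - 3q^2 - 2q + 2r + 1, q^3 + 3q^2 - 3qr - 2q + 2r + 3}.

The two bases agree; hence the ideals are identical.
The same test decides containment: I ⊆ J iff every generator of I reduces to 0 modulo a Gröbner basis of J.

Yes, the ideals are equal.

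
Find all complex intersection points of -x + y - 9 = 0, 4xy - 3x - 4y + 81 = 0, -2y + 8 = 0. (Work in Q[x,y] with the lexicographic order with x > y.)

Compute a lex Gröbner basis by Buchberger's algorithm.
f_1 = -x + y - 9, LT = x.
f_2 = 4xy - 3x - 4y + 81, LT = xy.
f_3 = -2y + 8, LT = y.

The S-polynomials (S(f_1,f_2), S(f_1,f_3), S(f_2,f_3)) all reduce to 0 modulo the current basis, so we have a Gröbner basis.
Inter-reduce: drop elements whose leading term is divisible by another's, tail-reduce, and make monic.
Reduced Gröbner basis: {x + 5, y - 4}.

The lex basis is triangular: the last element involves only y. Solving y - 4 = 0 gives y ∈ {4}; substituting each value into the earlier elements determines the remaining variables.
  y = 4: the earlier basis element becomes x + 5 = 0, giving x = -5 — point (-5, 4).
Substituting each solution back into the original system confirms all equations vanish.

{(-5, 4)}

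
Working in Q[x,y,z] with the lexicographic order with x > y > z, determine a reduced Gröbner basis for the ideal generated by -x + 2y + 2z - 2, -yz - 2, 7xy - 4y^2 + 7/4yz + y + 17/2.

f_1 = -x + 2y + 2z - 2, LT = x.
f_2 = -yz - 2, LT = yz.
f_3 = 7xy - 4y^2 + 7/4yz + y + 17/2, LT = xy.

S(f_1,f_2): leading monomials are coprime, so the S-polynomial reduces to 0 (Buchberger's first criterion).
S(f_1,f_3): lcm = xy. S = -10/7y^2 - 9/4yz + 13/7y - 17/14.
  leading term y^2: no divisor's leading term divides it; move -10/7y^2 to the remainder.
  leading term yz: subtract (9/4)·f_2 from -9/4yz + 13/7y - 17/14 → 13/7y + 23/7
  leading term y: no divisor's leading term divides it; move 13/7y to the remainder.
  leading term 1: no divisor's leading term divides it; move 23/7 to the remainder.
  remainder -10/7y^2 + 13/7y + 23/7 ≠ 0; add g_4 = -10/7y^2 + 13/7y + 23/7 to the basis.

S(f_2,f_3): lcm = xyz. S = 2x + 4/7y^2z - 1/4yz^2 - 1/7yz - 17/14z.
  leading term x: subtract (-2)·f_1 from 2x + 4/7y^2z - 1/4yz^2 - 1/7yz - 17/14z → 4/7y^2z - 1/4yz^2 - 1/7yz + 4y + 39/14z - 4
  leading term y^2z: subtract (-4/7y)·f_2 from 4/7y^2z - 1/4yz^2 - 1/7yz + 4y + 39/14z - 4 → -1/4yz^2 - 1/7yz + 20/7y + 39/14z - 4
  leading term yz^2: subtract (1/4z)·f_2 from -1/4yz^2 - 1/7yz + 20/7y + 39/14z - 4 → -1/7yz + 20/7y + 23/7z - 4
  leading term yz: subtract (1/7)·f_2 from -1/7yz + 20/7y + 23/7z - 4 → 20/7y + 23/7z - 26/7
  leading term y: no divisor's leading term divides it; move 20/7y to the remainder.
  leading term z: no divisor's leading term divides it; move 23/7z to the remainder.
  leading term 1: no divisor's leading term divides it; move -26/7 to the remainder.
  remainder 20/7y + 23/7z - 26/7 ≠ 0; add g_5 = 20/7y + 23/7z - 26/7 to the basis.

S(f_1,g_4): leading monomials are coprime, so the S-polynomial reduces to 0 (Buchberger's first criterion).
S(f_2,g_4): lcm = y^2z. S = 13/10yz + 2y + 23/10z.
  leading term yz: subtract (-13/10)·f_2 from 13/10yz + 2y + 23/10z → 2y + 23/10z - 13/5
  leading term y: subtract (7/10)·g_5 from 2y + 23/10z - 13/5 → 0
  remainder 0.

S(f_3,g_4): lcm = xy^2. S = 13/10xy + 23/10x - 4/7y^3 + 1/4y^2z + 1/7y^2 + 17/14y.
  leading term xy: subtract (-13/10y)·f_1 from 13/10xy + 23/10x - 4/7y^3 + 1/4y^2z + 1/7y^2 + 17/14y → 23/10x - 4/7y^3 + 1/4y^2z + 96/35y^2 + 13/5yz - 97/70y
  leading term x: subtract (-23/10)·f_1 from 23/10x - 4/7y^3 + 1/4y^2z + 96/35y^2 + 13/5yz - 97/70y → -4/7y^3 + 1/4y^2z + 96/35y^2 + 13/5yz + 45/14y + 23/5z - 23/5
  leading term y^3: subtract (2/5y)·g_4 from -4/7y^3 + 1/4y^2z + 96/35y^2 + 13/5yz + 45/14y + 23/5z - 23/5 → 1/4y^2z + 2y^2 + 13/5yz + 19/10y + 23/5z - 23/5
  leading term y^2z: subtract (-1/4y)·f_2 from 1/4y^2z + 2y^2 + 13/5yz + 19/10y + 23/5z - 23/5 → 2y^2 + 13/5yz + 7/5y + 23/5z - 23/5
  leading term y^2: subtract (-7/5)·g_4 from 2y^2 + 13/5yz + 7/5y + 23/5z - 23/5 → 13/5yz + 4y + 23/5z
  leading term yz: subtract (-13/5)·f_2 from 13/5yz + 4y + 23/5z → 4y + 23/5z - 26/5
  leading term y: subtract (7/5)·g_5 from 4y + 23/5z - 26/5 → 0
  remainder 0.

S(f_1,g_5): leading monomials are coprime, so the S-polynomial reduces to 0 (Buchberger's first criterion).
S(f_2,g_5): lcm = yz. S = -23/20z^2 + 13/10z + 2.
  leading term z^2: no divisor's leading term divides it; move -23/20z^2 to the remainder.
  leading term z: no divisor's leading term divides it; move 13/10z to the remainder.
  leading term 1: no divisor's leading term divides it; move 2 to the remainder.
  remainder -23/20z^2 + 13/10z + 2 ≠ 0; add g_6 = -23/20z^2 + 13/10z + 2 to the basis.

S(f_3,g_5): lcm = xy. S = -23/20xz + 13/10x - 4/7y^2 + 1/4yz + 1/7y + 17/14.
  leading term xz: subtract (23/20z)·f_1 from -23/20xz + 13/10x - 4/7y^2 + 1/4yz + 1/7y + 17/14 → 13/10x - 4/7y^2 - 41/20yz + 1/7y - 23/10z^2 + 23/10z + 17/14
  leading term x: subtract (-13/10)·f_1 from 13/10x - 4/7y^2 - 41/20yz + 1/7y - 23/10z^2 + 23/10z + 17/14 → -4/7y^2 - 41/20yz + 96/35y - 23/10z^2 + 49/10z - 97/70
  leading term y^2: subtract (2/5)·g_4 from -4/7y^2 - 41/20yz + 96/35y - 23/10z^2 + 49/10z - 97/70 → -41/20yz + 2y - 23/10z^2 + 49/10z - 27/10
  leading term yz: subtract (41/20)·f_2 from -41/20yz + 2y - 23/10z^2 + 49/10z - 27/10 → 2y - 23/10z^2 + 49/10z + 7/5
  leading term y: subtract (7/10)·g_5 from 2y - 23/10z^2 + 49/10z + 7/5 → -23/10z^2 + 13/5z + 4
  leading term z^2: subtract (2)·g_6 from -23/10z^2 + 13/5z + 4 → 0
  remainder 0.

S(g_4,g_5): lcm = y^2. S = -23/20yz - 23/10.
  leading term yz: subtract (23/20)·f_2 from -23/20yz - 23/10 → 0
  remainder 0.

S(f_1,g_6): leading monomials are coprime, so the S-polynomial reduces to 0 (Buchberger's first criterion).
S(f_2,g_6): lcm = yz^2. S = 26/23yz + 40/23y + 2z.
  leading term yz: subtract (-26/23)·f_2 from 26/23yz + 40/23y + 2z → 40/23y + 2z - 52/23
  leading term y: subtract (14/23)·g_5 from 40/23y + 2z - 52/23 → 0
  remainder 0.

S(f_3,g_6): leading monomials are coprime, so the S-polynomial reduces to 0 (Buchberger's first criterion).
S(g_4,g_6): leading monomials are coprime, so the S-polynomial reduces to 0 (Buchberger's first criterion).
S(g_5,g_6): leading monomials are coprime, so the S-polynomial reduces to 0 (Buchberger's first criterion).
Every S-polynomial of the final basis reduces to 0, so we have a Gröbner basis.
Inter-reduce: drop elements whose leading term is divisible by another's, tail-reduce, and make monic.

G = {x + 3/10z - 3/5, y + 23/20z - 13/10, z^2 - 26/23z - 40/23}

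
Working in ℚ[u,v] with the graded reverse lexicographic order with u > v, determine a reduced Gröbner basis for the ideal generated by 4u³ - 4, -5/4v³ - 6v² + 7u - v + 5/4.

G = {u³ - 1, v³ + 24/5v² - 28/5u + ⅘v - 1}

f_1 = 4u³ - 4, LT = u³.
f_2 = -5/4v³ - 6v² + 7u - v + 5/4, LT = v³.

The S-polynomials (S(f_1,f_2)) all reduce to 0 modulo the current basis, so we have a Gröbner basis.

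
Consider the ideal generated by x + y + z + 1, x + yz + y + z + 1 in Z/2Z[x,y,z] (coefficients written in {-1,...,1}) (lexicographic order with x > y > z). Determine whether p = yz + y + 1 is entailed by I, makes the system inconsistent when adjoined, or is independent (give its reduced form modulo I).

First compute the reduced Gröbner basis of I by Buchberger's algorithm.
f_1 = x + y + z + 1, LT = x.
f_2 = x + yz + y + z + 1, LT = x.

S(f_1,f_2): lcm = x. S = yz.
  reduce S modulo (f_1, f_2):
  remainder yz ≠ 0; add h_3 = yz to the basis.

The other S-polynomials (S(f_1,h_3), S(f_2,h_3)) all reduce to 0 modulo the current basis, so we have a Gröbner basis.
Inter-reduce: drop elements whose leading term is divisible by another's, tail-reduce, and make monic.
Reduced Gröbner basis: {x + y + z + 1, yz}.
Label its elements g_1 = x + y + z + 1, g_2 = yz.

Reduce p = yz + y + 1 modulo G:
  leading term yz: subtract (1)·g_2 from yz + y + 1 → y + 1
  leading term y: no divisor's leading term divides it; move y to the remainder.
  leading term 1: no divisor's leading term divides it; move 1 to the remainder.
  normal form = y + 1.
The normal form is nonzero, so p ∉ I. Since p minus its normal form lies in I, I + (p) = I + (r) where r = y + 1; decide whether this ideal is the whole ring.
Run Buchberger on G together with r (pairs among the g_i already reduce to 0 since G is a Gröbner basis):
g_1 = x + y + z + 1, LT = x.
g_2 = yz, LT = yz.
r = y + 1, LT = y.

S(g_2,r): lcm = yz. S = z.
  reduce S modulo (g_1, g_2, r):
  remainder z ≠ 0; add m_4 = z to the basis.

The other S-polynomials (S(g_1,g_2), S(g_1,r), S(g_1,m_4), S(g_2,m_4), S(r,m_4)) all reduce to 0 modulo the current basis, so we have a Gröbner basis.
Inter-reduce: drop elements whose leading term is divisible by another's, tail-reduce, and make monic.
Reduced Gröbner basis: {x, y + 1, z}.
The reduced Gröbner basis of I + (p) is {x, y + 1, z} ≠ {1}, a proper ideal, so the enlarged system stays consistent: p is independent of I, with normal form y + 1.

yz + y + 1 is independent of I; its normal form modulo I is y + 1.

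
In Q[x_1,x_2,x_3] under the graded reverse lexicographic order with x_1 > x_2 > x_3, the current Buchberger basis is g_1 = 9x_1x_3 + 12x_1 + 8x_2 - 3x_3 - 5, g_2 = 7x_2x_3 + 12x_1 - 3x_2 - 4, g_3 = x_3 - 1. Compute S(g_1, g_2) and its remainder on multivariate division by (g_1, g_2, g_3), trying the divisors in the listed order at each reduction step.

S(g_1, g_2) = -12/7x_1^2 + 37/21x_1x_2 + 8/9x_2^2 - 1/3x_2x_3 + 4/7x_1 - 5/9x_2; remainder on division = -12/7x_1^2 + 37/21x_1x_2 + 8/9x_2^2 + 8/7x_1 - 44/63x_2 - 4/21.

lcm(LM(g_1), LM(g_2)) = x_1x_2x_3.
S = (lcm/LT(g_1))·g_1 − (lcm/LT(g_2))·g_2 = -12/7x_1^2 + 37/21x_1x_2 + 8/9x_2^2 - 1/3x_2x_3 + 4/7x_1 - 5/9x_2.
Reduce S modulo (g_1, g_2, g_3) in that order:
  leading term x_1^2: no divisor's leading term divides it; move -12/7x_1^2 to the remainder.
  leading term x_1x_2: no divisor's leading term divides it; move 37/21x_1x_2 to the remainder.
  leading term x_2^2: no divisor's leading term divides it; move 8/9x_2^2 to the remainder.
  leading term x_2x_3: subtract (-1/21)·g_2 from -1/3x_2x_3 + 4/7x_1 - 5/9x_2 → 8/7x_1 - 44/63x_2 - 4/21
  leading term x_1: no divisor's leading term divides it; move 8/7x_1 to the remainder.
  leading term x_2: no divisor's leading term divides it; move -44/63x_2 to the remainder.
  leading term 1: no divisor's leading term divides it; move -4/21 to the remainder.
The remainder -12/7x_1^2 + 37/21x_1x_2 + 8/9x_2^2 + 8/7x_1 - 44/63x_2 - 4/21 is nonzero, so it would be added as the next basis element.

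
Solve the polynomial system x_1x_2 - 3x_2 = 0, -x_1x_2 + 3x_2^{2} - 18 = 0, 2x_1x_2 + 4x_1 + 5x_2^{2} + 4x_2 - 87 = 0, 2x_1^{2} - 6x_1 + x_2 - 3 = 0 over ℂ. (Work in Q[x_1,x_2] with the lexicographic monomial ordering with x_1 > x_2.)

{(3, 3)}

Compute a lex Gröbner basis by Buchberger's algorithm.
f_1 = x_1x_2 - 3x_2, LT = x_1x_2.
f_2 = -x_1x_2 + 3x_2^{2} - 18, LT = x_1x_2.
f_3 = 2x_1x_2 + 4x_1 + 5x_2^{2} + 4x_2 - 87, LT = x_1x_2.
f_4 = 2x_1^{2} - 6x_1 + x_2 - 3, LT = x_1^{2}.

S(f_1,f_2): lcm = x_1x_2. S = 3x_2^{2} - 3x_2 - 18.
  reduce S modulo (f_1, f_2, f_3, f_4):
  remainder 3x_2^{2} - 3x_2 - 18 ≠ 0; add h_5 = 3x_2^{2} - 3x_2 - 18 to the basis.

S(f_1,f_3): lcm = x_1x_2. S = -2x_1 - \tfrac{5}{2}x_2^{2} - 5x_2 + \tfrac{87}{2}.
  reduce S modulo (f_1, f_2, f_3, f_4, h_5):
  remainder -2x_1 - \tfrac{15}{2}x_2 + \tfrac{57}{2} ≠ 0; add h_6 = -2x_1 - \tfrac{15}{2}x_2 + \tfrac{57}{2} to the basis.

S(f_1,f_4): lcm = x_1^{2}x_2. S = -\tfrac{1}{2}x_2^{2} + \tfrac{3}{2}x_2.
  reduce S modulo (f_1, f_2, f_3, f_4, h_5, h_6):
  remainder x_2 - 3 ≠ 0; add h_7 = x_2 - 3 to the basis.

The other S-polynomials (S(f_2,f_3), S(f_2,f_4), S(f_3,f_4), S(f_1,h_5), S(f_2,h_5), S(f_3,h_5), S(f_4,h_5), S(f_1,h_6), S(f_2,h_6), S(f_3,h_6), S(f_4,h_6), S(h_5,h_6), S(f_1,h_7), S(f_2,h_7), S(f_3,h_7), S(f_4,h_7), S(h_5,h_7), S(h_6,h_7)) all reduce to 0 modulo the current basis, so we have a Gröbner basis.
Inter-reduce: drop elements whose leading term is divisible by another's, tail-reduce, and make monic.
Reduced Gröbner basis: {x_1 - 3, x_2 - 3}.

Elimination: the polynomial x_2 - 3 lies in the elimination ideal for x_2, so x_2 ∈ {3}. For each such x_2, the remaining basis elements (now univariate) give the rest of the solution.
  x_2 = 3: the earlier basis element becomes x_1 - 3 = 0, giving x_1 = 3 — point (3, 3).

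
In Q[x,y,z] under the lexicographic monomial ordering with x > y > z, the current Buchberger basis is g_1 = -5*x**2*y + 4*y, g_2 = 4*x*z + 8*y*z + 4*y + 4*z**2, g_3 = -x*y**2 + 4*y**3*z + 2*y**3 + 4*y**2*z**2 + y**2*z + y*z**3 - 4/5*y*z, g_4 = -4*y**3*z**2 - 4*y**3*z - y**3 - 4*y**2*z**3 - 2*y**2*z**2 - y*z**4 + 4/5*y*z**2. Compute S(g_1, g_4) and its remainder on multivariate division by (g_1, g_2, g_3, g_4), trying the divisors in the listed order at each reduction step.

lcm(LM(g_1), LM(g_4)) = x**2*y**3*z**2.
S = (lcm/LT(g_1))·g_1 − (lcm/LT(g_4))·g_4 = -x**2*y**3*z - 1/4*x**2*y**3 - x**2*y**2*z**3 - 1/2*x**2*y**2*z**2 - 1/4*x**2*y*z**4 + 1/5*x**2*y*z**2 - 4/5*y**3*z**2.
Reduce S modulo (g_1, g_2, g_3, g_4) in that order:
  leading term x**2*y**3*z: subtract (1/5*y**2*z)·g_1 from -x**2*y**3*z - 1/4*x**2*y**3 - x**2*y**2*z**3 - 1/2*x**2*y**2*z**2 - 1/4*x**2*y*z**4 + 1/5*x**2*y*z**2 - 4/5*y**3*z**2 → -1/4*x**2*y**3 - x**2*y**2*z**3 - 1/2*x**2*y**2*z**2 - 1/4*x**2*y*z**4 + 1/5*x**2*y*z**2 - 4/5*y**3*z**2 - 4/5*y**3*z
  leading term x**2*y**3: subtract (1/20*y**2)·g_1 from -1/4*x**2*y**3 - x**2*y**2*z**3 - 1/2*x**2*y**2*z**2 - 1/4*x**2*y*z**4 + 1/5*x**2*y*z**2 - 4/5*y**3*z**2 - 4/5*y**3*z → -x**2*y**2*z**3 - 1/2*x**2*y**2*z**2 - 1/4*x**2*y*z**4 + 1/5*x**2*y*z**2 - 4/5*y**3*z**2 - 4/5*y**3*z - 1/5*y**3
  leading term x**2*y**2*z**3: subtract (1/5*y*z**3)·g_1 from -x**2*y**2*z**3 - 1/2*x**2*y**2*z**2 - 1/4*x**2*y*z**4 + 1/5*x**2*y*z**2 - 4/5*y**3*z**2 - 4/5*y**3*z - 1/5*y**3 → -1/2*x**2*y**2*z**2 - 1/4*x**2*y*z**4 + 1/5*x**2*y*z**2 - 4/5*y**3*z**2 - 4/5*y**3*z - 1/5*y**3 - 4/5*y**2*z**3
  leading term x**2*y**2*z**2: subtract (1/10*y*z**2)·g_1 from -1/2*x**2*y**2*z**2 - 1/4*x**2*y*z**4 + 1/5*x**2*y*z**2 - 4/5*y**3*z**2 - 4/5*y**3*z - 1/5*y**3 - 4/5*y**2*z**3 → -1/4*x**2*y*z**4 + 1/5*x**2*y*z**2 - 4/5*y**3*z**2 - 4/5*y**3*z - 1/5*y**3 - 4/5*y**2*z**3 - 2/5*y**2*z**2
  leading term x**2*y*z**4: subtract (1/20*z**4)·g_1 from -1/4*x**2*y*z**4 + 1/5*x**2*y*z**2 - 4/5*y**3*z**2 - 4/5*y**3*z - 1/5*y**3 - 4/5*y**2*z**3 - 2/5*y**2*z**2 → 1/5*x**2*y*z**2 - 4/5*y**3*z**2 - 4/5*y**3*z - 1/5*y**3 - 4/5*y**2*z**3 - 2/5*y**2*z**2 - 1/5*y*z**4
  leading term x**2*y*z**2: subtract (-1/25*z**2)·g_1 from 1/5*x**2*y*z**2 - 4/5*y**3*z**2 - 4/5*y**3*z - 1/5*y**3 - 4/5*y**2*z**3 - 2/5*y**2*z**2 - 1/5*y*z**4 → -4/5*y**3*z**2 - 4/5*y**3*z - 1/5*y**3 - 4/5*y**2*z**3 - 2/5*y**2*z**2 - 1/5*y*z**4 + 4/25*y*z**2
  leading term y**3*z**2: subtract (1/5)·g_4 from -4/5*y**3*z**2 - 4/5*y**3*z - 1/5*y**3 - 4/5*y**2*z**3 - 2/5*y**2*z**2 - 1/5*y*z**4 + 4/25*y*z**2 → 0
The remainder is 0, so this S-polynomial contributes no new basis element.
An S-polynomial is built so that the two leading terms cancel; whether anything survives reduction is exactly the Gröbner-basis criterion.

S(g_1, g_4) = -x**2*y**3*z - 1/4*x**2*y**3 - x**2*y**2*z**3 - 1/2*x**2*y**2*z**2 - 1/4*x**2*y*z**4 + 1/5*x**2*y*z**2 - 4/5*y**3*z**2; remainder on division = 0.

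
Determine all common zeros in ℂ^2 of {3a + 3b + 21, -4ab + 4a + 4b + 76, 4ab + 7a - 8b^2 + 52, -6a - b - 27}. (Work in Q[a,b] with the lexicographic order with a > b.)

{(-4, -3)}

Compute a lex Gröbner basis by Buchberger's algorithm.
f_1 = 3a + 3b + 21, LT = a.
f_2 = -4ab + 4a + 4b + 76, LT = ab.
f_3 = 4ab + 7a - 8b^2 + 52, LT = ab.
f_4 = -6a - b - 27, LT = a.

S(f_1,f_2): lcm = ab. S = a + b^2 + 8b + 19.
  leading term a: subtract (1/3)·f_1 from a + b^2 + 8b + 19 → b^2 + 7b + 12
  leading term b^2: no divisor's leading term divides it; move b^2 to the remainder.
  leading term b: no divisor's leading term divides it; move 7b to the remainder.
  leading term 1: no divisor's leading term divides it; move 12 to the remainder.
  remainder b^2 + 7b + 12 ≠ 0; add h_5 = b^2 + 7b + 12 to the basis.

S(f_1,f_3): lcm = ab. S = -7/4a + 3b^2 + 7b - 13.
  leading term a: subtract (-7/12)·f_1 from -7/4a + 3b^2 + 7b - 13 → 3b^2 + 35/4b - 3/4
  leading term b^2: subtract (3)·h_5 from 3b^2 + 35/4b - 3/4 → -49/4b - 147/4
  leading term b: no divisor's leading term divides it; move -49/4b to the remainder.
  leading term 1: no divisor's leading term divides it; move -147/4 to the remainder.
  remainder -49/4b - 147/4 ≠ 0; add h_6 = -49/4b - 147/4 to the basis.

The other S-polynomials (S(f_1,f_4), S(f_2,f_3), S(f_2,f_4), S(f_3,f_4), S(f_1,h_5), S(f_2,h_5), S(f_3,h_5), S(f_4,h_5), S(f_1,h_6), S(f_2,h_6), S(f_3,h_6), S(f_4,h_6), S(h_5,h_6)) all reduce to 0 modulo the current basis, so we have a Gröbner basis.
Inter-reduce: drop elements whose leading term is divisible by another's, tail-reduce, and make monic.
Reduced Gröbner basis: {a + 4, b + 3}.

From the last basis element, b + 3 = 0, so b takes values in {-3}. Each choice, substituted upward through the basis, yields the corresponding point(s) of the solution set.
  b = -3: the earlier basis element becomes a + 4 = 0, giving a = -4 — point (-4, -3).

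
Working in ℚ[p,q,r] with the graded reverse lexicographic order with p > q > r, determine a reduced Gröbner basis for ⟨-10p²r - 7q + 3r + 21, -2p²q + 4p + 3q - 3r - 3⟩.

f_1 = -10p²r - 7q + 3r + 21, LT = p²r.
f_2 = -2p²q + 4p + 3q - 3r - 3, LT = p²q.

S(f_1,f_2): lcm = p²qr. S = 7/10q² + 2pr + 6/5qr - 3/2r² - 21/10q - 3/2r.
  reduce S modulo (f_1, f_2):
  remainder 7/10q² + 2pr + 6/5qr - 3/2r² - 21/10q - 3/2r ≠ 0; add g_3 = 7/10q² + 2pr + 6/5qr - 3/2r² - 21/10q - 3/2r to the basis.

The other S-polynomials (S(f_1,g_3), S(f_2,g_3)) all reduce to 0 modulo the current basis, so we have a Gröbner basis.

G = {p²q - 2p - 3/2q + 3/2r + 3/2, p²r + 7/10q - 3/10r - 21/10, q² + 20/7pr + 12/7qr - 15/7r² - 3q - 15/7r}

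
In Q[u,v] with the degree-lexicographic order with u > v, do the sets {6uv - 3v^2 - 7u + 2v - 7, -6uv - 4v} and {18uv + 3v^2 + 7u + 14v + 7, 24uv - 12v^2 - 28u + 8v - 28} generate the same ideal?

Yes, the ideals are equal.

Equality of ideals is decidable: compute both reduced Gröbner bases (unique for the ordering) and check whether they agree.
Buchberger on the first generating set:
f_1 = 6uv - 3v^2 - 7u + 2v - 7, LT = uv.
f_2 = -6uv - 4v, LT = uv.

S(f_1,f_2): lcm = uv. S = -1/2v^2 - 7/6u - 1/3v - 7/6.
  leading term v^2: no divisor's leading term divides it; move -1/2v^2 to the remainder.
  leading term u: no divisor's leading term divides it; move -7/6u to the remainder.
  leading term v: no divisor's leading term divides it; move -1/3v to the remainder.
  leading term 1: no divisor's leading term divides it; move -7/6 to the remainder.
  remainder -1/2v^2 - 7/6u - 1/3v - 7/6 ≠ 0; add g_3 = -1/2v^2 - 7/6u - 1/3v - 7/6 to the basis.

S(f_1,g_3): lcm = uv^2. S = -1/2v^3 - 7/3u^2 - 11/6uv + 1/3v^2 - 7/3u - 7/6v.
  leading term v^3: subtract (v)·g_3 from -1/2v^3 - 7/3u^2 - 11/6uv + 1/3v^2 - 7/3u - 7/6v → -7/3u^2 - 2/3uv + 2/3v^2 - 7/3u
  leading term u^2: no divisor's leading term divides it; move -7/3u^2 to the remainder.
  leading term uv: subtract (-1/9)·f_1 from -2/3uv + 2/3v^2 - 7/3u → 1/3v^2 - 28/9u + 2/9v - 7/9
  leading term v^2: subtract (-2/3)·g_3 from 1/3v^2 - 28/9u + 2/9v - 7/9 → -35/9u - 14/9
  leading term u: no divisor's leading term divides it; move -35/9u to the remainder.
  leading term 1: no divisor's leading term divides it; move -14/9 to the remainder.
  remainder -7/3u^2 - 35/9u - 14/9 ≠ 0; add g_4 = -7/3u^2 - 35/9u - 14/9 to the basis.

The other S-polynomials (S(f_2,g_3), S(f_1,g_4), S(f_2,g_4), S(g_3,g_4)) all reduce to 0 modulo the current basis, so we have a Gröbner basis.
Inter-reduce: drop elements whose leading term is divisible by another's, tail-reduce, and make monic.
Reduced Gröbner basis: {u^2 + 5/3u + 2/3, uv + 2/3v, v^2 + 7/3u + 2/3v + 7/3}.

Buchberger on the second generating set:
h_1 = 18uv + 3v^2 + 7u + 14v + 7, LT = uv.
h_2 = 24uv - 12v^2 - 28u + 8v - 28, LT = uv.

S(h_1,h_2): lcm = uv. S = 2/3v^2 + 14/9u + 4/9v + 14/9.
  leading term v^2: no divisor's leading term divides it; move 2/3v^2 to the remainder.
  leading term u: no divisor's leading term divides it; move 14/9u to the remainder.
  leading term v: no divisor's leading term divides it; move 4/9v to the remainder.
  leading term 1: no divisor's leading term divides it; move 14/9 to the remainder.
  remainder 2/3v^2 + 14/9u + 4/9v + 14/9 ≠ 0; add k_3 = 2/3v^2 + 14/9u + 4/9v + 14/9 to the basis.

S(h_1,k_3): lcm = uv^2. S = 1/6v^3 - 7/3u^2 - 5/18uv + 7/9v^2 - 7/3u + 7/18v.
  leading term v^3: subtract (1/4v)·k_3 from 1/6v^3 - 7/3u^2 - 5/18uv + 7/9v^2 - 7/3u + 7/18v → -7/3u^2 - 2/3uv + 2/3v^2 - 7/3u
  leading term u^2: no divisor's leading term divides it; move -7/3u^2 to the remainder.
  leading term uv: subtract (-1/27)·h_1 from -2/3uv + 2/3v^2 - 7/3u → 7/9v^2 - 56/27u + 14/27v + 7/27
  leading term v^2: subtract (7/6)·k_3 from 7/9v^2 - 56/27u + 14/27v + 7/27 → -35/9u - 14/9
  leading term u: no divisor's leading term divides it; move -35/9u to the remainder.
  leading term 1: no divisor's leading term divides it; move -14/9 to the remainder.
  remainder -7/3u^2 - 35/9u - 14/9 ≠ 0; add k_4 = -7/3u^2 - 35/9u - 14/9 to the basis.

The other S-polynomials (S(h_2,k_3), S(h_1,k_4), S(h_2,k_4), S(k_3,k_4)) all reduce to 0 modulo the current basis, so we have a Gröbner basis.
Inter-reduce: drop elements whose leading term is divisible by another's, tail-reduce, and make monic.
Reduced Gröbner basis: {u^2 + 5/3u + 2/3, uv + 2/3v, v^2 + 7/3u + 2/3v + 7/3}.

Same reduced basis, so the two generating sets span the same ideal.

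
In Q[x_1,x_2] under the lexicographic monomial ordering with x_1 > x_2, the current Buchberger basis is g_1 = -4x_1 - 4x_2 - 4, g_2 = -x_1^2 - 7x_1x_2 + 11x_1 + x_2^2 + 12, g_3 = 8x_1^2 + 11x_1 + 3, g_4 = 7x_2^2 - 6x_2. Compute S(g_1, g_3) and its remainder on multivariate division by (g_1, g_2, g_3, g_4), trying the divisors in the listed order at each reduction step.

lcm(LM(g_1), LM(g_3)) = x_1^2.
S = (lcm/LT(g_1))·g_1 − (lcm/LT(g_3))·g_3 = x_1x_2 - 3/8x_1 - 3/8.
Reduce S modulo (g_1, g_2, g_3, g_4) in that order:
  leading term x_1x_2: subtract (-1/4x_2)·g_1 from x_1x_2 - 3/8x_1 - 3/8 → -3/8x_1 - x_2^2 - x_2 - 3/8
  leading term x_1: subtract (3/32)·g_1 from -3/8x_1 - x_2^2 - x_2 - 3/8 → -x_2^2 - 5/8x_2
  leading term x_2^2: subtract (-1/7)·g_4 from -x_2^2 - 5/8x_2 → -83/56x_2
  leading term x_2: no divisor's leading term divides it; move -83/56x_2 to the remainder.
The remainder -83/56x_2 is nonzero, so it would be added as the next basis element.

S(g_1, g_3) = x_1x_2 - 3/8x_1 - 3/8; remainder on division = -83/56x_2.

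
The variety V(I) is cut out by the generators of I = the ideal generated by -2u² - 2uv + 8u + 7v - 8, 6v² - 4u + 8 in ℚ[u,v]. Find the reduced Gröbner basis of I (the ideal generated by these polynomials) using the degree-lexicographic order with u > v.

G = {u² + uv - 4u - 7/2v + 4, v² - ⅔u + 4/3}

f_1 = -2u² - 2uv + 8u + 7v - 8, LT = u².
f_2 = 6v² - 4u + 8, LT = v².

S(f_1,f_2): leading monomials are coprime, so the S-polynomial reduces to 0 (Buchberger's first criterion).
Every S-polynomial of the final basis reduces to 0, so we have a Gröbner basis.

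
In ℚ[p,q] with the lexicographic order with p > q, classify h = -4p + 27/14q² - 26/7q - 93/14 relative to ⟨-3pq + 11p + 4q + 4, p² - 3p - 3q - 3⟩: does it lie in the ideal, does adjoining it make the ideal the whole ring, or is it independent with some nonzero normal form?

First compute the reduced Gröbner basis of I by Buchberger's algorithm.
f_1 = -3pq + 11p + 4q + 4, LT = pq.
f_2 = p² - 3p - 3q - 3, LT = p².

S(f_1,f_2): lcm = p²q. S = -11/3p² + 5/3pq - 4/3p + 3q² + 3q.
  leading term p²: subtract (-11/3)·f_2 from -11/3p² + 5/3pq - 4/3p + 3q² + 3q → 5/3pq - 37/3p + 3q² - 8q - 11
  leading term pq: subtract (-5/9)·f_1 from 5/3pq - 37/3p + 3q² - 8q - 11 → -56/9p + 3q² - 52/9q - 79/9
  leading term p: no divisor's leading term divides it; move -56/9p to the remainder.
  leading term q²: no divisor's leading term divides it; move 3q² to the remainder.
  leading term q: no divisor's leading term divides it; move -52/9q to the remainder.
  leading term 1: no divisor's leading term divides it; move -79/9 to the remainder.
  remainder -56/9p + 3q² - 52/9q - 79/9 ≠ 0; add k_3 = -56/9p + 3q² - 52/9q - 79/9 to the basis.

S(f_1,k_3): lcm = pq. S = -11/3p + 27/56q³ - 13/14q² - 461/168q - 4/3.
  leading term p: subtract (33/56)·k_3 from -11/3p + 27/56q³ - 13/14q² - 461/168q - 4/3 → 27/56q³ - 151/56q² + 37/56q + 215/56
  leading term q³: no divisor's leading term divides it; move 27/56q³ to the remainder.
  leading term q²: no divisor's leading term divides it; move -151/56q² to the remainder.
  leading term q: no divisor's leading term divides it; move 37/56q to the remainder.
  leading term 1: no divisor's leading term divides it; move 215/56 to the remainder.
  remainder 27/56q³ - 151/56q² + 37/56q + 215/56 ≠ 0; add k_4 = 27/56q³ - 151/56q² + 37/56q + 215/56 to the basis.

The other S-polynomials (S(f_2,k_3), S(f_1,k_4), S(f_2,k_4), S(k_3,k_4)) all reduce to 0 modulo the current basis, so we have a Gröbner basis.
Inter-reduce: drop elements whose leading term is divisible by another's, tail-reduce, and make monic.
Reduced Gröbner basis: {p - 27/56q² + 13/14q + 79/56, q³ - 151/27q² + 37/27q + 215/27}.
Label its elements g_1 = p - 27/56q² + 13/14q + 79/56, g_2 = q³ - 151/27q² + 37/27q + 215/27.

Reduce h = -4p + 27/14q² - 26/7q - 93/14 modulo G:
  leading term p: subtract (-4)·g_1 from -4p + 27/14q² - 26/7q - 93/14 → -1
  leading term 1: no divisor's leading term divides it; move -1 to the remainder.
  normal form = -1.
The normal form is nonzero, so h ∉ I. Since h minus its normal form lies in I, I + (h) = I + (r) where r = -1; decide whether this ideal is the whole ring.
Here r = -1 is a nonzero constant, hence a unit: 1 ∈ I + (h), the Gröbner basis of I + (h) is {1}, and the enlarged system has no common solution — adjoining h is inconsistent.

Adjoining -4p + 27/14q² - 26/7q - 93/14 makes the ideal the whole ring: the system is inconsistent.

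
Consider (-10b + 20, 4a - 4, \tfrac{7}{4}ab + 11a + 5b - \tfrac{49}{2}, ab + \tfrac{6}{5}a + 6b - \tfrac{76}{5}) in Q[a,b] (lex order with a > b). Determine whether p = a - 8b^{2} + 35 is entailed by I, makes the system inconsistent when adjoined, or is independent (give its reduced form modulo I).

First compute the reduced Gröbner basis of I by Buchberger's algorithm.
f_1 = -10b + 20, LT = b.
f_2 = 4a - 4, LT = a.
f_3 = \tfrac{7}{4}ab + 11a + 5b - \tfrac{49}{2}, LT = ab.
f_4 = ab + \tfrac{6}{5}a + 6b - \tfrac{76}{5}, LT = ab.

The S-polynomials (S(f_1,f_2), S(f_1,f_3), S(f_1,f_4), S(f_2,f_3), S(f_2,f_4), S(f_3,f_4)) all reduce to 0 modulo the current basis, so we have a Gröbner basis.
Inter-reduce: drop elements whose leading term is divisible by another's, tail-reduce, and make monic.
Reduced Gröbner basis: {a - 1, b - 2}.
Label its elements g_1 = a - 1, g_2 = b - 2.

Reduce p = a - 8b^{2} + 35 modulo G:
  leading term a: subtract (1)·g_1 from a - 8b^{2} + 35 → -8b^{2} + 36
  leading term b^{2}: subtract (-8b)·g_2 from -8b^{2} + 36 → -16b + 36
  leading term b: subtract (-16)·g_2 from -16b + 36 → 4
  leading term 1: no divisor's leading term divides it; move 4 to the remainder.
  normal form = 4.
The normal form is nonzero, so p ∉ I. Since p minus its normal form lies in I, I + (p) = I + (r) where r = 4; decide whether this ideal is the whole ring.
Here r = 4 is a nonzero constant, hence a unit: 1 ∈ I + (p), the Gröbner basis of I + (p) is {1}, and the enlarged system has no common solution — adjoining p is inconsistent.

Adjoining a - 8b^{2} + 35 makes the ideal the whole ring: the system is inconsistent.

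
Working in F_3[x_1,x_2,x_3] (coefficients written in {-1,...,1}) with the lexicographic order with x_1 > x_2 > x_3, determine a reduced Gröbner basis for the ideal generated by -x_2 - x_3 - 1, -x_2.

G = {x_2, x_3 + 1}

f_1 = -x_2 - x_3 - 1, LT = x_2.
f_2 = -x_2, LT = x_2.

S(f_1,f_2): lcm = x_2. S = x_3 + 1.
  leading term x_3: no divisor's leading term divides it; move x_3 to the remainder.
  leading term 1: no divisor's leading term divides it; move 1 to the remainder.
  remainder x_3 + 1 ≠ 0; add g_3 = x_3 + 1 to the basis.

S(f_1,g_3): leading monomials are coprime, so the S-polynomial reduces to 0 (Buchberger's first criterion).
S(f_2,g_3): leading monomials are coprime, so the S-polynomial reduces to 0 (Buchberger's first criterion).
Every S-polynomial of the final basis reduces to 0, so we have a Gröbner basis.
Inter-reduce: drop elements whose leading term is divisible by another's, tail-reduce, and make monic.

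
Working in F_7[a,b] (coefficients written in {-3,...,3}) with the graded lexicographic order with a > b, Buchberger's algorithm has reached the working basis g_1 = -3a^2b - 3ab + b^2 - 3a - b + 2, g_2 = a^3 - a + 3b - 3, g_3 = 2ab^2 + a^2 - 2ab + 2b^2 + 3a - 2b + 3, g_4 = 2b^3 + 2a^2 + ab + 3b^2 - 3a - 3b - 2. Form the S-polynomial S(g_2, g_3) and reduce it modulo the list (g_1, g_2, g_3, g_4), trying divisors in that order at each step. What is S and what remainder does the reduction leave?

S(g_2, g_3) = 3a^4 + a^3b - a^2b^2 + 2a^3 + a^2b - ab^2 + 3b^3 + 2a^2 - 3b^2; remainder on division = 0.

lcm(LM(g_2), LM(g_3)) = a^3b^2.
S = (lcm/LT(g_2))·g_2 − (lcm/LT(g_3))·g_3 = 3a^4 + a^3b - a^2b^2 + 2a^3 + a^2b - ab^2 + 3b^3 + 2a^2 - 3b^2.
Reduce S modulo (g_1, g_2, g_3, g_4) in that order:
  leading term a^4: subtract (3a)·g_2 from 3a^4 + a^3b - a^2b^2 + 2a^3 + a^2b - ab^2 + 3b^3 + 2a^2 - 3b^2 → a^3b - a^2b^2 + 2a^3 + a^2b - ab^2 + 3b^3 - 2a^2 - 2ab - 3b^2 + 2a
  leading term a^3b: subtract (2a)·g_1 from a^3b - a^2b^2 + 2a^3 + a^2b - ab^2 + 3b^3 - 2a^2 - 2ab - 3b^2 + 2a → -a^2b^2 + 2a^3 - 3ab^2 + 3b^3 - 3a^2 - 3b^2 - 2a
  leading term a^2b^2: subtract (-2b)·g_1 from -a^2b^2 + 2a^3 - 3ab^2 + 3b^3 - 3a^2 - 3b^2 - 2a → 2a^3 - 2ab^2 - 2b^3 - 3a^2 + ab + 2b^2 - 2a - 3b
  leading term a^3: subtract (2)·g_2 from 2a^3 - 2ab^2 - 2b^3 - 3a^2 + ab + 2b^2 - 2a - 3b → -2ab^2 - 2b^3 - 3a^2 + ab + 2b^2 - 2b - 1
  leading term ab^2: subtract (-1)·g_3 from -2ab^2 - 2b^3 - 3a^2 + ab + 2b^2 - 2b - 1 → -2b^3 - 2a^2 - ab - 3b^2 + 3a + 3b + 2
  leading term b^3: subtract (-1)·g_4 from -2b^3 - 2a^2 - ab - 3b^2 + 3a + 3b + 2 → 0
The remainder is 0, so this S-polynomial contributes no new basis element.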